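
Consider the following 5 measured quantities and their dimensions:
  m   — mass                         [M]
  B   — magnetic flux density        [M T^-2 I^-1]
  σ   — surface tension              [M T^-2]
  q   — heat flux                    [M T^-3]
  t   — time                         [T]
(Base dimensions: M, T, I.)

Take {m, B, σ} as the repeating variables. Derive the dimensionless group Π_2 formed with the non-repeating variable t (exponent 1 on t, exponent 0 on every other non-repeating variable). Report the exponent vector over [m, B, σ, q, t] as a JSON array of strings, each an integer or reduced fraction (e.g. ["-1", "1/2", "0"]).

["-1/2", "0", "1/2", "0", "1"]

Write exponents as rows M,T,I / cols m,B,σ,q,t:
  M: [ 1  1  1  1  0]
  T: [ 0 -2 -2 -3  1]
  I: [ 0 -1  0  0  0]
RREF → pivots at {m,B,σ} ⇒ r = 3
Repeat: m,B,σ; free: q,t
RREF:
  r0: [   1    0    0 -1/2  1/2]
  r1: [   0    1    0    0    0]
  r2: [   0    0    1  3/2 -1/2]
Fix exponent of t at 1, q at 0; solve each RREF row for its pivot's exponent:
  r0: exp(m) + (1/2)·1 = 0 ⇒ exp(m) = -1/2
  r1: exp(B) + (0)·1 = 0 ⇒ exp(B) = 0
  r2: exp(σ) + (-1/2)·1 = 0 ⇒ exp(σ) = 1/2
Π_2 = m^(-1/2) · σ^(1/2) · t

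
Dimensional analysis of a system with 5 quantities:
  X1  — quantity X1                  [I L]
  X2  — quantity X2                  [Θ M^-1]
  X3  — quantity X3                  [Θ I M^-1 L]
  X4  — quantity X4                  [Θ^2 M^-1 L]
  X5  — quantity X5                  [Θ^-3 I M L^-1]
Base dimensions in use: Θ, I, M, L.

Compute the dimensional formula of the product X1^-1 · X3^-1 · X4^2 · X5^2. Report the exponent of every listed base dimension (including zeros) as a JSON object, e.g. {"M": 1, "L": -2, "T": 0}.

Dimensional matrix (Θ×I×M×L by X1×X2×X3×X4×X5):
  Θ: [ 0  1  1  2 -3]
  I: [ 1  0  1  0  1]
  M: [ 0 -1 -1 -1  1]
  L: [ 1  0  1  1 -1]
  [Θ]: (-1)·0+(-1)·1+(2)·2+(2)·-3 = -3
  [I]: (-1)·1+(-1)·1+(2)·0+(2)·1 = 0
  [M]: (-1)·0+(-1)·-1+(2)·-1+(2)·1 = 1
  [L]: (-1)·1+(-1)·1+(2)·1+(2)·-1 = -2
⇒ Θ^-3 M L^-2

{"Θ": -3, "I": 0, "M": 1, "L": -2}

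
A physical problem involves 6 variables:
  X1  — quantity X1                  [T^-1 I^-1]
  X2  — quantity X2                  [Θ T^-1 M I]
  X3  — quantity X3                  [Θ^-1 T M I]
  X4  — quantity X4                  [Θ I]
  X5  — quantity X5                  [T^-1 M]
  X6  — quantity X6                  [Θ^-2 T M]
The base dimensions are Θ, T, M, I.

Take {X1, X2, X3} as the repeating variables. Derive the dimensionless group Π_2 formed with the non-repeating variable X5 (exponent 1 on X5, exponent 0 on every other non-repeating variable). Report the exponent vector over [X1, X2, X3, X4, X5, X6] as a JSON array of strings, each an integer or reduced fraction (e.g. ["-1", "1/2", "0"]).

Exponent matrix [Θ,T,M,I] × [X1,X2,X3,X4,X5,X6]:
  Θ: [ 0  1 -1  1  0 -2]
  T: [-1 -1  1  0 -1  1]
  M: [ 0  1  1  0  1  1]
  I: [-1  1  1  1  0  0]
Echelon form has 3 nonzero rows (pivots: X1,X2,X3)
Repeat: X1,X2,X3; free: X4,X5,X6
RREF:
  r0: [   1    0    0   -1    1    1]
  r1: [   0    1    0  1/2  1/2 -1/2]
  r2: [   0    0    1 -1/2  1/2  3/2]
  r3: [   0    0    0    0    0    0]
Fix exponent of X5 at 1, X4 at 0, X6 at 0; solve each RREF row for its pivot's exponent:
  r0: exp(X1) + (1)·1 = 0 ⇒ exp(X1) = -1
  r1: exp(X2) + (1/2)·1 = 0 ⇒ exp(X2) = -1/2
  r2: exp(X3) + (1/2)·1 = 0 ⇒ exp(X3) = -1/2
Π_2 = X1^-1 · X2^(-1/2) · X3^(-1/2) · X5

["-1", "-1/2", "-1/2", "0", "1", "0"]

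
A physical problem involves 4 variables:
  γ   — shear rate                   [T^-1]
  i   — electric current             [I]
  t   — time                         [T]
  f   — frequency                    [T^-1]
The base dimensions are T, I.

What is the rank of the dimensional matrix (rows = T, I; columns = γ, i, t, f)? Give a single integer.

Write exponents as rows T,I / cols γ,i,t,f:
  T: [-1  0  1 -1]
  I: [ 0  1  0  0]
Echelon form has 2 nonzero rows (pivots: γ,i)

2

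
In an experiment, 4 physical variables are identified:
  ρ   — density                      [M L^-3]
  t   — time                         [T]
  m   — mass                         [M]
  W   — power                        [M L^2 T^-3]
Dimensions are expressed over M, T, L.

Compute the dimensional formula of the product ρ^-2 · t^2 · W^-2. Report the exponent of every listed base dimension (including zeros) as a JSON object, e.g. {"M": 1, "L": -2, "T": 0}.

{"M": -4, "T": 8, "L": 2}

Write exponents as rows M,T,L / cols ρ,t,m,W:
  M: [ 1  0  1  1]
  T: [ 0  1  0 -3]
  L: [-3  0  0  2]
  [M]: (-2)·1+(2)·0+(-2)·1 = -4
  [T]: (-2)·0+(2)·1+(-2)·-3 = 8
  [L]: (-2)·-3+(2)·0+(-2)·2 = 2
⇒ M^-4 T^8 L^2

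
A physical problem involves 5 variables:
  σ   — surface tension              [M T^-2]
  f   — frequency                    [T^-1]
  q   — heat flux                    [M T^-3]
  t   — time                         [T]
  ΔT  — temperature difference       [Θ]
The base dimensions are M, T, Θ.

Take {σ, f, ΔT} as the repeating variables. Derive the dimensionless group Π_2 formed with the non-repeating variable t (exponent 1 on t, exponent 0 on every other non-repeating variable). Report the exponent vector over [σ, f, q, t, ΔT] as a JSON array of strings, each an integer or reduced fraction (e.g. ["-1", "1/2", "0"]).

["0", "1", "0", "1", "0"]

Exponent matrix [M,T,Θ] × [σ,f,q,t,ΔT]:
  M: [ 1  0  1  0  0]
  T: [-2 -1 -3  1  0]
  Θ: [ 0  0  0  0  1]
Echelon form has 3 nonzero rows (pivots: σ,f,ΔT)
Pivot set = {σ,f,ΔT}, free = {q,t}
RREF:
  r0: [   1    0    1    0    0]
  r1: [   0    1    1   -1    0]
  r2: [   0    0    0    0    1]
Fix exponent of t at 1, q at 0; solve each RREF row for its pivot's exponent:
  r0: exp(σ) + (0)·1 = 0 ⇒ exp(σ) = 0
  r1: exp(f) + (-1)·1 = 0 ⇒ exp(f) = 1
  r2: exp(ΔT) + (0)·1 = 0 ⇒ exp(ΔT) = 0
Π_2 = f · t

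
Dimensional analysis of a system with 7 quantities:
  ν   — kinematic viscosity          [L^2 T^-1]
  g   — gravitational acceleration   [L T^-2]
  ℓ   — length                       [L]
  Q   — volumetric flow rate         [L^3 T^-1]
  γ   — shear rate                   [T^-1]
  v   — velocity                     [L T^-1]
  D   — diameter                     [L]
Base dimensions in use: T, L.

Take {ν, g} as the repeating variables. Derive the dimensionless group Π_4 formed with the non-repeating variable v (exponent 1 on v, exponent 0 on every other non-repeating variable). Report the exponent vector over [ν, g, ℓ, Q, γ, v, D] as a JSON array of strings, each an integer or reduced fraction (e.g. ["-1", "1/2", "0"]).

["-1/3", "-1/3", "0", "0", "0", "1", "0"]

Dimensional matrix (T×L by ν×g×ℓ×Q×γ×v×D):
  T: [-1 -2  0 -1 -1 -1  0]
  L: [ 2  1  1  3  0  1  1]
Echelon form has 2 nonzero rows (pivots: ν,g)
Repeat: ν,g; free: ℓ,Q,γ,v,D
RREF:
  r0: [   1    0  2/3  5/3 -1/3  1/3  2/3]
  r1: [   0    1 -1/3 -1/3  2/3  1/3 -1/3]
Fix exponent of v at 1, ℓ at 0, Q at 0, γ at 0, D at 0; solve each RREF row for its pivot's exponent:
  r0: exp(ν) + (1/3)·1 = 0 ⇒ exp(ν) = -1/3
  r1: exp(g) + (1/3)·1 = 0 ⇒ exp(g) = -1/3
Π_4 = ν^(-1/3) · g^(-1/3) · v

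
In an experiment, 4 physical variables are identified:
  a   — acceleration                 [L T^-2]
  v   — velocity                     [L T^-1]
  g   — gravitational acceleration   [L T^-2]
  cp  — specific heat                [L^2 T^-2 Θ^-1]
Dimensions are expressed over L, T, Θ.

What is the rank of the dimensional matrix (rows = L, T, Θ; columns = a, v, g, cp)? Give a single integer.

3

Exponent matrix [L,T,Θ] × [a,v,g,cp]:
  L: [ 1  1  1  2]
  T: [-2 -1 -2 -2]
  Θ: [ 0  0  0 -1]
Echelon form has 3 nonzero rows (pivots: a,v,cp)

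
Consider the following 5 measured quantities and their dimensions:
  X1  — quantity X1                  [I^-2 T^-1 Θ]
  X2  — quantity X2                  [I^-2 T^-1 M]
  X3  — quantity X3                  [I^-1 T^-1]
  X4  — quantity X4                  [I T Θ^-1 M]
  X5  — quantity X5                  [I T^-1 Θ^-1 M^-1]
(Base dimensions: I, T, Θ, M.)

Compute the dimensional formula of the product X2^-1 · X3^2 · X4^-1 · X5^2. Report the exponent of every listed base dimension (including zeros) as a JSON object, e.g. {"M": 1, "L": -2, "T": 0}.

{"I": 1, "T": -4, "Θ": -1, "M": -4}

Write exponents as rows I,T,Θ,M / cols X1,X2,X3,X4,X5:
  I: [-2 -2 -1  1  1]
  T: [-1 -1 -1  1 -1]
  Θ: [ 1  0  0 -1 -1]
  M: [ 0  1  0  1 -1]
  [I]: (-1)·-2+(2)·-1+(-1)·1+(2)·1 = 1
  [T]: (-1)·-1+(2)·-1+(-1)·1+(2)·-1 = -4
  [Θ]: (-1)·0+(2)·0+(-1)·-1+(2)·-1 = -1
  [M]: (-1)·1+(2)·0+(-1)·1+(2)·-1 = -4
⇒ I T^-4 Θ^-1 M^-4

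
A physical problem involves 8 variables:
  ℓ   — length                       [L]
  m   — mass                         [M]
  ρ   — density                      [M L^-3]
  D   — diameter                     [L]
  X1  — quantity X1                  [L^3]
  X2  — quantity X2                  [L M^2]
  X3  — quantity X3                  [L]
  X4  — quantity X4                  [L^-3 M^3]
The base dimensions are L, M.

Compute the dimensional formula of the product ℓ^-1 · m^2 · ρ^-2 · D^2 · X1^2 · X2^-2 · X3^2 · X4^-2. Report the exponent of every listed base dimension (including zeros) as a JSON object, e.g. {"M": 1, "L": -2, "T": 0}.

{"L": 19, "M": -10}

Dimensional matrix (L×M by ℓ×m×ρ×D×X1×X2×X3×X4):
  L: [ 1  0 -3  1  3  1  1 -3]
  M: [ 0  1  1  0  0  2  0  3]
  [L]: (-1)·1+(2)·0+(-2)·-3+(2)·1+(2)·3+(-2)·1+(2)·1+(-2)·-3 = 19
  [M]: (-1)·0+(2)·1+(-2)·1+(2)·0+(2)·0+(-2)·2+(2)·0+(-2)·3 = -10
⇒ L^19 M^-10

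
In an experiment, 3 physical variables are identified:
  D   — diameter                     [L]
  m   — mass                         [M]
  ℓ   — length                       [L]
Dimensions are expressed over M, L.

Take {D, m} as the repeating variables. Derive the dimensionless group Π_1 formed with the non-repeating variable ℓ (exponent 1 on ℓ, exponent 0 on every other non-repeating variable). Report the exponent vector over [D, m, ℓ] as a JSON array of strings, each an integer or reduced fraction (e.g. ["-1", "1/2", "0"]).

Dimensional matrix (M×L by D×m×ℓ):
  M: [ 0  1  0]
  L: [ 1  0  1]
Row reduction gives pivot columns D,m; rank = 2
Repeat: D,m; free: ℓ
RREF:
  r0: [   1    0    1]
  r1: [   0    1    0]
Fix exponent of ℓ at 1; solve each RREF row for its pivot's exponent:
  r0: exp(D) + (1)·1 = 0 ⇒ exp(D) = -1
  r1: exp(m) + (0)·1 = 0 ⇒ exp(m) = 0
Π_1 = D^-1 · ℓ

["-1", "0", "1"]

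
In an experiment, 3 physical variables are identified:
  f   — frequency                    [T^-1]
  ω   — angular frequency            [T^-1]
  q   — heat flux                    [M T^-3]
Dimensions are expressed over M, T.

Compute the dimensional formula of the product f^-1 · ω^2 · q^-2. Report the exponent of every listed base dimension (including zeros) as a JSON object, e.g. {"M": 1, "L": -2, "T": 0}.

{"M": -2, "T": 5}

Dimensional matrix (M×T by f×ω×q):
  M: [ 0  0  1]
  T: [-1 -1 -3]
  [M]: (-1)·0+(2)·0+(-2)·1 = -2
  [T]: (-1)·-1+(2)·-1+(-2)·-3 = 5
⇒ M^-2 T^5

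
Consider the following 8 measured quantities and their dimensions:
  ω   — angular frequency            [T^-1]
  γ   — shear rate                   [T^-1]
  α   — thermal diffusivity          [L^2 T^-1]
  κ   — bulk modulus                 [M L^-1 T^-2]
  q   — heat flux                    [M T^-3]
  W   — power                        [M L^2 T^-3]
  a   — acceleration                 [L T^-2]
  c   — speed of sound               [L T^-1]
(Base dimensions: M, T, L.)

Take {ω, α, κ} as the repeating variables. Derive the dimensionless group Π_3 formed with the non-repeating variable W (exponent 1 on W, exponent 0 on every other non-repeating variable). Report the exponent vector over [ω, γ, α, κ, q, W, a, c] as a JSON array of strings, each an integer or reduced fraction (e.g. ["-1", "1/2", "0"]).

["1/2", "0", "-3/2", "-1", "0", "1", "0", "0"]

Write exponents as rows M,T,L / cols ω,γ,α,κ,q,W,a,c:
  M: [ 0  0  0  1  1  1  0  0]
  T: [-1 -1 -1 -2 -3 -3 -2 -1]
  L: [ 0  0  2 -1  0  2  1  1]
Echelon form has 3 nonzero rows (pivots: ω,α,κ)
Pivot set = {ω,α,κ}, free = {γ,q,W,a,c}
RREF:
  r0: [   1    1    0    0  1/2 -1/2  3/2  1/2]
  r1: [   0    0    1    0  1/2  3/2  1/2  1/2]
  r2: [   0    0    0    1    1    1    0    0]
Fix exponent of W at 1, γ at 0, q at 0, a at 0, c at 0; solve each RREF row for its pivot's exponent:
  r0: exp(ω) + (-1/2)·1 = 0 ⇒ exp(ω) = 1/2
  r1: exp(α) + (3/2)·1 = 0 ⇒ exp(α) = -3/2
  r2: exp(κ) + (1)·1 = 0 ⇒ exp(κ) = -1
Π_3 = ω^(1/2) · α^(-3/2) · κ^-1 · W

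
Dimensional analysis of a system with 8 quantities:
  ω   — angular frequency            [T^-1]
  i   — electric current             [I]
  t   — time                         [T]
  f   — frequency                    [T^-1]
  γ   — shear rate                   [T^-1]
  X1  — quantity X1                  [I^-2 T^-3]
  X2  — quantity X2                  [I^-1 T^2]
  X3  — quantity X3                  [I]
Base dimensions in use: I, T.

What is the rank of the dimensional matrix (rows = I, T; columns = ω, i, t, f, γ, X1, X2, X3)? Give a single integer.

Exponent matrix [I,T] × [ω,i,t,f,γ,X1,X2,X3]:
  I: [ 0  1  0  0  0 -2 -1  1]
  T: [-1  0  1 -1 -1 -3  2  0]
RREF → pivots at {ω,i} ⇒ r = 2

2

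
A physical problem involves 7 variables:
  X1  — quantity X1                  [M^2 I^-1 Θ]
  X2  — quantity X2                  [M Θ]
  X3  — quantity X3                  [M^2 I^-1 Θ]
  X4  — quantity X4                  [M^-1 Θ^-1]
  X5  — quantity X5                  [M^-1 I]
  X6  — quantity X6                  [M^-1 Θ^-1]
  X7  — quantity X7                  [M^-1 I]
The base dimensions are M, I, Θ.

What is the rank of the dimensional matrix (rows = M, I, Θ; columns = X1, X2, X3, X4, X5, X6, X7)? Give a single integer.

2

Exponent matrix [M,I,Θ] × [X1,X2,X3,X4,X5,X6,X7]:
  M: [ 2  1  2 -1 -1 -1 -1]
  I: [-1  0 -1  0  1  0  1]
  Θ: [ 1  1  1 -1  0 -1  0]
Row reduction gives pivot columns X1,X2; rank = 2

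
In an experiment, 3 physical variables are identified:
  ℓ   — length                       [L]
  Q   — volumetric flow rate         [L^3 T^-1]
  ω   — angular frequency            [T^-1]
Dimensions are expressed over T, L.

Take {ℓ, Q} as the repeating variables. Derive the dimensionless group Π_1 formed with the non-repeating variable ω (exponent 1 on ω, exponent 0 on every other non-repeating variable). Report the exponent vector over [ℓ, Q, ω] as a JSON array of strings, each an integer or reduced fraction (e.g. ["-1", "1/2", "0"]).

Write exponents as rows T,L / cols ℓ,Q,ω:
  T: [ 0 -1 -1]
  L: [ 1  3  0]
Echelon form has 2 nonzero rows (pivots: ℓ,Q)
Repeat: ℓ,Q; free: ω
RREF:
  r0: [   1    0   -3]
  r1: [   0    1    1]
Fix exponent of ω at 1; solve each RREF row for its pivot's exponent:
  r0: exp(ℓ) + (-3)·1 = 0 ⇒ exp(ℓ) = 3
  r1: exp(Q) + (1)·1 = 0 ⇒ exp(Q) = -1
Π_1 = ℓ^3 · Q^-1 · ω

["3", "-1", "1"]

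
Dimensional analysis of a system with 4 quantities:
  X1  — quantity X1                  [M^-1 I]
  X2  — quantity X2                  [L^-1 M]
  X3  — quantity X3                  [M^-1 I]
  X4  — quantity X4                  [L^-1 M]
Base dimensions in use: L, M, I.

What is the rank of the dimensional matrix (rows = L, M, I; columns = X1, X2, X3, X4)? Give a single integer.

Write exponents as rows L,M,I / cols X1,X2,X3,X4:
  L: [ 0 -1  0 -1]
  M: [-1  1 -1  1]
  I: [ 1  0  1  0]
Echelon form has 2 nonzero rows (pivots: X1,X2)

2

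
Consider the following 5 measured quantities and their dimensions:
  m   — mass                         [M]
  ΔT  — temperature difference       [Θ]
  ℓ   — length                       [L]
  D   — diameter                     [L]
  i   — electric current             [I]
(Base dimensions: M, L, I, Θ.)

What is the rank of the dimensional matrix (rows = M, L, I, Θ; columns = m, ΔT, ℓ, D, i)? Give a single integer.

4

Write exponents as rows M,L,I,Θ / cols m,ΔT,ℓ,D,i:
  M: [ 1  0  0  0  0]
  L: [ 0  0  1  1  0]
  I: [ 0  0  0  0  1]
  Θ: [ 0  1  0  0  0]
Row reduction gives pivot columns m,ΔT,ℓ,i; rank = 4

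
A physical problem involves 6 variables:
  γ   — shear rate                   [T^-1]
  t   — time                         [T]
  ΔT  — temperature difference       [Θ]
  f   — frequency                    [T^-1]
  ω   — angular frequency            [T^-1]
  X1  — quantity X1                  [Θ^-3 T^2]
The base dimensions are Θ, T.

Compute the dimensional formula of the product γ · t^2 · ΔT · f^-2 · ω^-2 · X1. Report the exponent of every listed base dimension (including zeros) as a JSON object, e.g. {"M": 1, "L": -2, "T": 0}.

{"Θ": -2, "T": 7}

Dimensional matrix (Θ×T by γ×t×ΔT×f×ω×X1):
  Θ: [ 0  0  1  0  0 -3]
  T: [-1  1  0 -1 -1  2]
  [Θ]: (1)·0+(2)·0+(1)·1+(-2)·0+(-2)·0+(1)·-3 = -2
  [T]: (1)·-1+(2)·1+(1)·0+(-2)·-1+(-2)·-1+(1)·2 = 7
⇒ Θ^-2 T^7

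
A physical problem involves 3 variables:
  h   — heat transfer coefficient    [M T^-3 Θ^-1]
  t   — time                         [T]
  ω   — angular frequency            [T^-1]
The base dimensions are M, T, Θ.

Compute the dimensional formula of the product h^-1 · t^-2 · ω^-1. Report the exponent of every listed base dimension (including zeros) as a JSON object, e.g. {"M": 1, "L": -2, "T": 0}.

{"M": -1, "T": 2, "Θ": 1}

Dimensional matrix (M×T×Θ by h×t×ω):
  M: [ 1  0  0]
  T: [-3  1 -1]
  Θ: [-1  0  0]
  [M]: (-1)·1+(-2)·0+(-1)·0 = -1
  [T]: (-1)·-3+(-2)·1+(-1)·-1 = 2
  [Θ]: (-1)·-1+(-2)·0+(-1)·0 = 1
⇒ M^-1 T^2 Θ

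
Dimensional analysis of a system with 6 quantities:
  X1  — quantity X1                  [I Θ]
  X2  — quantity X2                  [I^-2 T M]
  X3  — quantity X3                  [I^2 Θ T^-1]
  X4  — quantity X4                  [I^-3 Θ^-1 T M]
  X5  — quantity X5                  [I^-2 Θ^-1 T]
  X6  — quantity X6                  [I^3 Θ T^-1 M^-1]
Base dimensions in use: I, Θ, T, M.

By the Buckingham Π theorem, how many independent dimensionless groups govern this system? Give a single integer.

3

Dimensional matrix (I×Θ×T×M by X1×X2×X3×X4×X5×X6):
  I: [ 1 -2  2 -3 -2  3]
  Θ: [ 1  0  1 -1 -1  1]
  T: [ 0  1 -1  1  1 -1]
  M: [ 0  1  0  1  0 -1]
Row reduction gives pivot columns X1,X2,X3; rank = 3
n=6, r=3 ⇒ 3 dimensionless groups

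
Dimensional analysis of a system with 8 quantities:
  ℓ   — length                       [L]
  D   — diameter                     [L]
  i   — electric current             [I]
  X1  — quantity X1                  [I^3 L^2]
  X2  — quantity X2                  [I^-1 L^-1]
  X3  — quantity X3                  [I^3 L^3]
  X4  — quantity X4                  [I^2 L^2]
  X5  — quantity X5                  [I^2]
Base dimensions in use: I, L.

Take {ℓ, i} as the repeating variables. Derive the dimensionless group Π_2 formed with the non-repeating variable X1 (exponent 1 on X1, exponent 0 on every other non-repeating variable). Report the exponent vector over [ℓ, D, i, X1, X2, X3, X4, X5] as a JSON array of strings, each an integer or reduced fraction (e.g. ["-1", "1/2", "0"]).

["-2", "0", "-3", "1", "0", "0", "0", "0"]

Dimensional matrix (I×L by ℓ×D×i×X1×X2×X3×X4×X5):
  I: [ 0  0  1  3 -1  3  2  2]
  L: [ 1  1  0  2 -1  3  2  0]
RREF → pivots at {ℓ,i} ⇒ r = 2
Pivot set = {ℓ,i}, free = {D,X1,X2,X3,X4,X5}
RREF:
  r0: [   1    1    0    2   -1    3    2    0]
  r1: [   0    0    1    3   -1    3    2    2]
Fix exponent of X1 at 1, D at 0, X2 at 0, X3 at 0, X4 at 0, X5 at 0; solve each RREF row for its pivot's exponent:
  r0: exp(ℓ) + (2)·1 = 0 ⇒ exp(ℓ) = -2
  r1: exp(i) + (3)·1 = 0 ⇒ exp(i) = -3
Π_2 = ℓ^-2 · i^-3 · X1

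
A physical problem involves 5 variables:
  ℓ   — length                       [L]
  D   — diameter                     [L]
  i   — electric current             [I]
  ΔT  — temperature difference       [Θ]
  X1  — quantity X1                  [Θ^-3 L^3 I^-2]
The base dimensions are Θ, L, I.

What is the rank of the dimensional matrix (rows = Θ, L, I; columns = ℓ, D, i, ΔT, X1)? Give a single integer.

3

Dimensional matrix (Θ×L×I by ℓ×D×i×ΔT×X1):
  Θ: [ 0  0  0  1 -3]
  L: [ 1  1  0  0  3]
  I: [ 0  0  1  0 -2]
Row reduction gives pivot columns ℓ,i,ΔT; rank = 3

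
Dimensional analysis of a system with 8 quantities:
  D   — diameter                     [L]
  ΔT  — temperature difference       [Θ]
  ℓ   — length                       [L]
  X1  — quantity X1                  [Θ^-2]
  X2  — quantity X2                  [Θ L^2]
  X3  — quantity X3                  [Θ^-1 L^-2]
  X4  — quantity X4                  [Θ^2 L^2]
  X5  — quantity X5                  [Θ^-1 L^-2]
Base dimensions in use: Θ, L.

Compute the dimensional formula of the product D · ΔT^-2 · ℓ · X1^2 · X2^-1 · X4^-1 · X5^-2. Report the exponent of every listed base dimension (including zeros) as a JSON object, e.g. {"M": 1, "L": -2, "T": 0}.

{"Θ": -7, "L": 2}

Dimensional matrix (Θ×L by D×ΔT×ℓ×X1×X2×X3×X4×X5):
  Θ: [ 0  1  0 -2  1 -1  2 -1]
  L: [ 1  0  1  0  2 -2  2 -2]
  [Θ]: (1)·0+(-2)·1+(1)·0+(2)·-2+(-1)·1+(-1)·2+(-2)·-1 = -7
  [L]: (1)·1+(-2)·0+(1)·1+(2)·0+(-1)·2+(-1)·2+(-2)·-2 = 2
⇒ Θ^-7 L^2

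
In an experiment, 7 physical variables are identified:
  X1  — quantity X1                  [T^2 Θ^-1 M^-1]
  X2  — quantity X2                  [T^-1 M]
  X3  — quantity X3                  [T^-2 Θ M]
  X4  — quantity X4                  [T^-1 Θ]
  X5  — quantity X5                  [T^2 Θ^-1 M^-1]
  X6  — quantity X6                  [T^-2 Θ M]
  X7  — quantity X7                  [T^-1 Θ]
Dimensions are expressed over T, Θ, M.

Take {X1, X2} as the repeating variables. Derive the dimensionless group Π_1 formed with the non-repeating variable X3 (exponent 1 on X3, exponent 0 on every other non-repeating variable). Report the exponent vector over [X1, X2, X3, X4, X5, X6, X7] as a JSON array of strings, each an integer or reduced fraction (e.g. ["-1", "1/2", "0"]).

Write exponents as rows T,Θ,M / cols X1,X2,X3,X4,X5,X6,X7:
  T: [ 2 -1 -2 -1  2 -2 -1]
  Θ: [-1  0  1  1 -1  1  1]
  M: [-1  1  1  0 -1  1  0]
Row reduction gives pivot columns X1,X2; rank = 2
Pivot set = {X1,X2}, free = {X3,X4,X5,X6,X7}
RREF:
  r0: [   1    0   -1   -1    1   -1   -1]
  r1: [   0    1    0   -1    0    0   -1]
  r2: [   0    0    0    0    0    0    0]
Fix exponent of X3 at 1, X4 at 0, X5 at 0, X6 at 0, X7 at 0; solve each RREF row for its pivot's exponent:
  r0: exp(X1) + (-1)·1 = 0 ⇒ exp(X1) = 1
  r1: exp(X2) + (0)·1 = 0 ⇒ exp(X2) = 0
Π_1 = X1 · X3

["1", "0", "1", "0", "0", "0", "0"]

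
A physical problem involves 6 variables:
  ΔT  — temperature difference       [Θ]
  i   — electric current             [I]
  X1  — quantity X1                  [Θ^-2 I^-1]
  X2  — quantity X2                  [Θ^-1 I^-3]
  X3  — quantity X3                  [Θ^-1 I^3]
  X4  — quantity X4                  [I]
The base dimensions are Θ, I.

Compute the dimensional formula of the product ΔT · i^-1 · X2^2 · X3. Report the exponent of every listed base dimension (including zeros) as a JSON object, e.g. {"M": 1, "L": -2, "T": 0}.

Dimensional matrix (Θ×I by ΔT×i×X1×X2×X3×X4):
  Θ: [ 1  0 -2 -1 -1  0]
  I: [ 0  1 -1 -3  3  1]
  [Θ]: (1)·1+(-1)·0+(2)·-1+(1)·-1 = -2
  [I]: (1)·0+(-1)·1+(2)·-3+(1)·3 = -4
⇒ Θ^-2 I^-4

{"Θ": -2, "I": -4}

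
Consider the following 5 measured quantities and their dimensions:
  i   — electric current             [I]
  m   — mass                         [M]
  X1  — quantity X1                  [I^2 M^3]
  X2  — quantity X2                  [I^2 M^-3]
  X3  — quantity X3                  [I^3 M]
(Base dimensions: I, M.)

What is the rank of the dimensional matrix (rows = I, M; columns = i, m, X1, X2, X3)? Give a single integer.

Dimensional matrix (I×M by i×m×X1×X2×X3):
  I: [ 1  0  2  2  3]
  M: [ 0  1  3 -3  1]
RREF → pivots at {i,m} ⇒ r = 2

2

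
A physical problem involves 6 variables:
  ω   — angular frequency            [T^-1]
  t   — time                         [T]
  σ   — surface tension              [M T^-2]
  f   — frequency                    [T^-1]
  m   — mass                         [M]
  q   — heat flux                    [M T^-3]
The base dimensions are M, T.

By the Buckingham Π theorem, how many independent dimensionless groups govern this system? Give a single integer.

Write exponents as rows M,T / cols ω,t,σ,f,m,q:
  M: [ 0  0  1  0  1  1]
  T: [-1  1 -2 -1  0 -3]
RREF → pivots at {ω,σ} ⇒ r = 2
n=6, r=2 ⇒ 4 dimensionless groups

4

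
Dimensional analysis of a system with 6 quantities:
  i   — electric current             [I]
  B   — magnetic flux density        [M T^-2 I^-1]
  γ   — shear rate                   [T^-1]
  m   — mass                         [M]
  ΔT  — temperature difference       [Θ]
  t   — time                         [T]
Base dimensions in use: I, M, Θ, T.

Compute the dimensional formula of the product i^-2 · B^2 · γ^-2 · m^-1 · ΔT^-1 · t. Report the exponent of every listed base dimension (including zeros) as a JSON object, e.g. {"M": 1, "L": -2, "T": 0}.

Write exponents as rows I,M,Θ,T / cols i,B,γ,m,ΔT,t:
  I: [ 1 -1  0  0  0  0]
  M: [ 0  1  0  1  0  0]
  Θ: [ 0  0  0  0  1  0]
  T: [ 0 -2 -1  0  0  1]
  [I]: (-2)·1+(2)·-1+(-2)·0+(-1)·0+(-1)·0+(1)·0 = -4
  [M]: (-2)·0+(2)·1+(-2)·0+(-1)·1+(-1)·0+(1)·0 = 1
  [Θ]: (-2)·0+(2)·0+(-2)·0+(-1)·0+(-1)·1+(1)·0 = -1
  [T]: (-2)·0+(2)·-2+(-2)·-1+(-1)·0+(-1)·0+(1)·1 = -1
⇒ I^-4 M Θ^-1 T^-1

{"I": -4, "M": 1, "Θ": -1, "T": -1}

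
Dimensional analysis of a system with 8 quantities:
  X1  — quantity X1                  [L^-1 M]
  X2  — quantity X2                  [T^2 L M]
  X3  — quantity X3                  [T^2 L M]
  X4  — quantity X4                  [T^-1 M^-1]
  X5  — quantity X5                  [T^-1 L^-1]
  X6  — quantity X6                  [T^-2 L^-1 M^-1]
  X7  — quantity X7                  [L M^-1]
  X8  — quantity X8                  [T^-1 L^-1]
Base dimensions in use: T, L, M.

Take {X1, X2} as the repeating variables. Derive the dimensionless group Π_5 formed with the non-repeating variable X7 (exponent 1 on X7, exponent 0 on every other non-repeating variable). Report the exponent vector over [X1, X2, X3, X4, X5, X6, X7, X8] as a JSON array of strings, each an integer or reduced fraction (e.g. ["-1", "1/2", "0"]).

Exponent matrix [T,L,M] × [X1,X2,X3,X4,X5,X6,X7,X8]:
  T: [ 0  2  2 -1 -1 -2  0 -1]
  L: [-1  1  1  0 -1 -1  1 -1]
  M: [ 1  1  1 -1  0 -1 -1  0]
Echelon form has 2 nonzero rows (pivots: X1,X2)
Repeat: X1,X2; free: X3,X4,X5,X6,X7,X8
RREF:
  r0: [   1    0    0 -1/2  1/2    0   -1  1/2]
  r1: [   0    1    1 -1/2 -1/2   -1    0 -1/2]
  r2: [   0    0    0    0    0    0    0    0]
Fix exponent of X7 at 1, X3 at 0, X4 at 0, X5 at 0, X6 at 0, X8 at 0; solve each RREF row for its pivot's exponent:
  r0: exp(X1) + (-1)·1 = 0 ⇒ exp(X1) = 1
  r1: exp(X2) + (0)·1 = 0 ⇒ exp(X2) = 0
Π_5 = X1 · X7

["1", "0", "0", "0", "0", "0", "1", "0"]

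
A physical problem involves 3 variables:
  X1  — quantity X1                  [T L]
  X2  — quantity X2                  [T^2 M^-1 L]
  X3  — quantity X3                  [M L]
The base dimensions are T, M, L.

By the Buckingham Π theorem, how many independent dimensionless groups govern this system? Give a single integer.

Dimensional matrix (T×M×L by X1×X2×X3):
  T: [ 1  2  0]
  M: [ 0 -1  1]
  L: [ 1  1  1]
RREF → pivots at {X1,X2} ⇒ r = 2
Π count = n − r = 3 − 2 = 1

1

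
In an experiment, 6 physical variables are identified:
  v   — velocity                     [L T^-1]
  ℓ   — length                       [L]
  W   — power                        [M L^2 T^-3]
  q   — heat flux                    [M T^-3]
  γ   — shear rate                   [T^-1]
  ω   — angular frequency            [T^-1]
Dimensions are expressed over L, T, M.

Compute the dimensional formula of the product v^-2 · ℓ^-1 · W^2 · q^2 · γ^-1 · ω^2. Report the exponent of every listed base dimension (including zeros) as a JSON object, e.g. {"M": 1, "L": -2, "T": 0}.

Write exponents as rows L,T,M / cols v,ℓ,W,q,γ,ω:
  L: [ 1  1  2  0  0  0]
  T: [-1  0 -3 -3 -1 -1]
  M: [ 0  0  1  1  0  0]
  [L]: (-2)·1+(-1)·1+(2)·2+(2)·0+(-1)·0+(2)·0 = 1
  [T]: (-2)·-1+(-1)·0+(2)·-3+(2)·-3+(-1)·-1+(2)·-1 = -11
  [M]: (-2)·0+(-1)·0+(2)·1+(2)·1+(-1)·0+(2)·0 = 4
⇒ L T^-11 M^4

{"L": 1, "T": -11, "M": 4}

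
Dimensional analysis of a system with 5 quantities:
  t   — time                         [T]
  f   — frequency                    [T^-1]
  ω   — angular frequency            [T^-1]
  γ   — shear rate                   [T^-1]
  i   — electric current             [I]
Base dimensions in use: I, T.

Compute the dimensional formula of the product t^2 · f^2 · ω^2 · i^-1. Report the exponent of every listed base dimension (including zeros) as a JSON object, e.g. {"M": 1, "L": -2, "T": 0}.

Dimensional matrix (I×T by t×f×ω×γ×i):
  I: [ 0  0  0  0  1]
  T: [ 1 -1 -1 -1  0]
  [I]: (2)·0+(2)·0+(2)·0+(-1)·1 = -1
  [T]: (2)·1+(2)·-1+(2)·-1+(-1)·0 = -2
⇒ I^-1 T^-2

{"I": -1, "T": -2}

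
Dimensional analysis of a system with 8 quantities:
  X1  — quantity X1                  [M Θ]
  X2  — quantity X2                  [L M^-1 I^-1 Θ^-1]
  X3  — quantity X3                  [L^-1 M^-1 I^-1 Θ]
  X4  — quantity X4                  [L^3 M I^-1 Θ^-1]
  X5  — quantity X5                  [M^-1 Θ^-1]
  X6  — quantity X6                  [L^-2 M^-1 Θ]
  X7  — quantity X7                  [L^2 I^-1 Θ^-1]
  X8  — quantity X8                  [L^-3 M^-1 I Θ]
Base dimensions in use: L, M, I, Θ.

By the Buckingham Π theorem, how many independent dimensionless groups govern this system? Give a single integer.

Write exponents as rows L,M,I,Θ / cols X1,X2,X3,X4,X5,X6,X7,X8:
  L: [ 0  1 -1  3  0 -2  2 -3]
  M: [ 1 -1 -1  1 -1 -1  0 -1]
  I: [ 0 -1 -1 -1  0  0 -1  1]
  Θ: [ 1 -1  1 -1 -1  1 -1  1]
RREF → pivots at {X1,X2,X3} ⇒ r = 3
8 vars − rank 3 = 5 Π groups

5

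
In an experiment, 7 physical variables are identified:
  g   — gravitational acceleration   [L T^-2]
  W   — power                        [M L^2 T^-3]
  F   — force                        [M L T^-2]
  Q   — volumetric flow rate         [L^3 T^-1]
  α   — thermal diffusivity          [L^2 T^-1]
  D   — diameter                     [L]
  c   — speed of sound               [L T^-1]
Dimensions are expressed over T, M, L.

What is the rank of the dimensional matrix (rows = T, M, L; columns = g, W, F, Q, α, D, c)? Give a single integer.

3

Exponent matrix [T,M,L] × [g,W,F,Q,α,D,c]:
  T: [-2 -3 -2 -1 -1  0 -1]
  M: [ 0  1  1  0  0  0  0]
  L: [ 1  2  1  3  2  1  1]
Echelon form has 3 nonzero rows (pivots: g,W,F)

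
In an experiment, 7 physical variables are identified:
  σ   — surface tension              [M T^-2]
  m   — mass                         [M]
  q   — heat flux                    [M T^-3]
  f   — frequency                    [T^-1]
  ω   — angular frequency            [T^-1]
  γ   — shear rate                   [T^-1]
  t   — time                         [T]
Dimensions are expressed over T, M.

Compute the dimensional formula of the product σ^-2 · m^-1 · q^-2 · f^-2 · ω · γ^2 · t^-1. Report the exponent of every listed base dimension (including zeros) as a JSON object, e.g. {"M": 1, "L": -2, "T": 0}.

Dimensional matrix (T×M by σ×m×q×f×ω×γ×t):
  T: [-2  0 -3 -1 -1 -1  1]
  M: [ 1  1  1  0  0  0  0]
  [T]: (-2)·-2+(-1)·0+(-2)·-3+(-2)·-1+(1)·-1+(2)·-1+(-1)·1 = 8
  [M]: (-2)·1+(-1)·1+(-2)·1+(-2)·0+(1)·0+(2)·0+(-1)·0 = -5
⇒ T^8 M^-5

{"T": 8, "M": -5}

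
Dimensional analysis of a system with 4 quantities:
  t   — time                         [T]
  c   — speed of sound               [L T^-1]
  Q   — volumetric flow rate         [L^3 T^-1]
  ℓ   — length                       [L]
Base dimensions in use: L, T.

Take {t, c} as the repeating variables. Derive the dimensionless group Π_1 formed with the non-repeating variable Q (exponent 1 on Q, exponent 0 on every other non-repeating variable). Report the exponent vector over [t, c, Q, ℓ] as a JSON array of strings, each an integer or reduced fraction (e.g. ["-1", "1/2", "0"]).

Dimensional matrix (L×T by t×c×Q×ℓ):
  L: [ 0  1  3  1]
  T: [ 1 -1 -1  0]
Row reduction gives pivot columns t,c; rank = 2
Repeat: t,c; free: Q,ℓ
RREF:
  r0: [   1    0    2    1]
  r1: [   0    1    3    1]
Fix exponent of Q at 1, ℓ at 0; solve each RREF row for its pivot's exponent:
  r0: exp(t) + (2)·1 = 0 ⇒ exp(t) = -2
  r1: exp(c) + (3)·1 = 0 ⇒ exp(c) = -3
Π_1 = t^-2 · c^-3 · Q

["-2", "-3", "1", "0"]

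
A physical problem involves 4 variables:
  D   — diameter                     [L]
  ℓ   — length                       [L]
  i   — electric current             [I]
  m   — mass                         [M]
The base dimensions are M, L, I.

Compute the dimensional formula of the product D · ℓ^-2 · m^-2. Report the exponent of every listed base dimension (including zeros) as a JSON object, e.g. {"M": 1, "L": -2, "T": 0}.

{"M": -2, "L": -1, "I": 0}

Dimensional matrix (M×L×I by D×ℓ×i×m):
  M: [ 0  0  0  1]
  L: [ 1  1  0  0]
  I: [ 0  0  1  0]
  [M]: (1)·0+(-2)·0+(-2)·1 = -2
  [L]: (1)·1+(-2)·1+(-2)·0 = -1
  [I]: (1)·0+(-2)·0+(-2)·0 = 0
⇒ M^-2 L^-1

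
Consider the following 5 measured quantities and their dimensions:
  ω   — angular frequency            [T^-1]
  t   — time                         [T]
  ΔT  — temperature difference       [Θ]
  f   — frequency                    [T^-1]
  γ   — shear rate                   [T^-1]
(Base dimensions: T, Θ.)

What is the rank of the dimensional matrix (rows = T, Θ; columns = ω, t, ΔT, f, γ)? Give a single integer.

Exponent matrix [T,Θ] × [ω,t,ΔT,f,γ]:
  T: [-1  1  0 -1 -1]
  Θ: [ 0  0  1  0  0]
Row reduction gives pivot columns ω,ΔT; rank = 2

2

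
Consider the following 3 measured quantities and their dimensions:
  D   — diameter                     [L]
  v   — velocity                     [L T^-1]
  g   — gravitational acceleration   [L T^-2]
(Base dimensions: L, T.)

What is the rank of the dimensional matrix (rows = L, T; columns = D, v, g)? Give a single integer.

Write exponents as rows L,T / cols D,v,g:
  L: [ 1  1  1]
  T: [ 0 -1 -2]
Echelon form has 2 nonzero rows (pivots: D,v)

2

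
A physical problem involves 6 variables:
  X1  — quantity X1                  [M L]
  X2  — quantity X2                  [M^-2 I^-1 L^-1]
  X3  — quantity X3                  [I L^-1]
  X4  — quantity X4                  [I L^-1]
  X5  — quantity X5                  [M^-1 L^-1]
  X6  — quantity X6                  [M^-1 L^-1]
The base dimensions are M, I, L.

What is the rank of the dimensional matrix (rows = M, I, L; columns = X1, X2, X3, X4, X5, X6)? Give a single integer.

Write exponents as rows M,I,L / cols X1,X2,X3,X4,X5,X6:
  M: [ 1 -2  0  0 -1 -1]
  I: [ 0 -1  1  1  0  0]
  L: [ 1 -1 -1 -1 -1 -1]
Row reduction gives pivot columns X1,X2; rank = 2

2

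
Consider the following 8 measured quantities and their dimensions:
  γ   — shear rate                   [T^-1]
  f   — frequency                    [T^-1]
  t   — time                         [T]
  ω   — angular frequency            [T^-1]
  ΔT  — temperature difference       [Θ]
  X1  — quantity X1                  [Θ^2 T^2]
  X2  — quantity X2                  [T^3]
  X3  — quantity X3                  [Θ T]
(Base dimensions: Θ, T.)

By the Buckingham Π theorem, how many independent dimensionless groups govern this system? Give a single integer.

Write exponents as rows Θ,T / cols γ,f,t,ω,ΔT,X1,X2,X3:
  Θ: [ 0  0  0  0  1  2  0  1]
  T: [-1 -1  1 -1  0  2  3  1]
Row reduction gives pivot columns γ,ΔT; rank = 2
Π count = n − r = 8 − 2 = 6

6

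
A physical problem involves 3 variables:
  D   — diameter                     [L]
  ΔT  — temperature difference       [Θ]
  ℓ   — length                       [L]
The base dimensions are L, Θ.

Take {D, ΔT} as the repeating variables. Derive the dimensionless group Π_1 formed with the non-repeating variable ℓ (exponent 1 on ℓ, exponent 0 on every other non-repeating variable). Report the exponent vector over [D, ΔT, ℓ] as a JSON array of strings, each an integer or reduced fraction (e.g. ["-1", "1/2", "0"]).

["-1", "0", "1"]

Dimensional matrix (L×Θ by D×ΔT×ℓ):
  L: [ 1  0  1]
  Θ: [ 0  1  0]
Echelon form has 2 nonzero rows (pivots: D,ΔT)
Repeat: D,ΔT; free: ℓ
RREF:
  r0: [   1    0    1]
  r1: [   0    1    0]
Fix exponent of ℓ at 1; solve each RREF row for its pivot's exponent:
  r0: exp(D) + (1)·1 = 0 ⇒ exp(D) = -1
  r1: exp(ΔT) + (0)·1 = 0 ⇒ exp(ΔT) = 0
Π_1 = D^-1 · ℓ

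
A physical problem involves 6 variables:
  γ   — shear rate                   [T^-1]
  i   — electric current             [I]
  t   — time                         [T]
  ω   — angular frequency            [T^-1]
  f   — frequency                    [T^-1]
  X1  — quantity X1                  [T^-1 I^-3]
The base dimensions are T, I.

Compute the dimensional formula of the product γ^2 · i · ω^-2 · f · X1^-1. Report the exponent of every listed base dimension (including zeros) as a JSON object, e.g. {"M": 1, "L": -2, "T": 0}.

Dimensional matrix (T×I by γ×i×t×ω×f×X1):
  T: [-1  0  1 -1 -1 -1]
  I: [ 0  1  0  0  0 -3]
  [T]: (2)·-1+(1)·0+(-2)·-1+(1)·-1+(-1)·-1 = 0
  [I]: (2)·0+(1)·1+(-2)·0+(1)·0+(-1)·-3 = 4
⇒ I^4

{"T": 0, "I": 4}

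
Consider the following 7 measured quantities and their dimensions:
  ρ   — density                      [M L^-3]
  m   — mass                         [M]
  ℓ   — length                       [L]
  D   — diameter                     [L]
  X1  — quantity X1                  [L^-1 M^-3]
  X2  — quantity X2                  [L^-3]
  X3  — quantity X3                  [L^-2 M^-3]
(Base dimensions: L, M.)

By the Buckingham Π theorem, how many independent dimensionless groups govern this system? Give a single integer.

5

Write exponents as rows L,M / cols ρ,m,ℓ,D,X1,X2,X3:
  L: [-3  0  1  1 -1 -3 -2]
  M: [ 1  1  0  0 -3  0 -3]
Row reduction gives pivot columns ρ,m; rank = 2
7 vars − rank 2 = 5 Π groups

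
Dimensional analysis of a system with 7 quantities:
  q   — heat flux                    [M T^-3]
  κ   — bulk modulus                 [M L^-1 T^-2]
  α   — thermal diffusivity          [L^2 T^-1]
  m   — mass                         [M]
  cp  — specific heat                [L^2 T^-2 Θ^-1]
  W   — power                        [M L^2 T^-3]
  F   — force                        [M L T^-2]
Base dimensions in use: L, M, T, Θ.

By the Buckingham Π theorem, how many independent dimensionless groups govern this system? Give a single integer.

Write exponents as rows L,M,T,Θ / cols q,κ,α,m,cp,W,F:
  L: [ 0 -1  2  0  2  2  1]
  M: [ 1  1  0  1  0  1  1]
  T: [-3 -2 -1  0 -2 -3 -2]
  Θ: [ 0  0  0  0 -1  0  0]
Echelon form has 4 nonzero rows (pivots: q,κ,α,cp)
Π count = n − r = 7 − 4 = 3

3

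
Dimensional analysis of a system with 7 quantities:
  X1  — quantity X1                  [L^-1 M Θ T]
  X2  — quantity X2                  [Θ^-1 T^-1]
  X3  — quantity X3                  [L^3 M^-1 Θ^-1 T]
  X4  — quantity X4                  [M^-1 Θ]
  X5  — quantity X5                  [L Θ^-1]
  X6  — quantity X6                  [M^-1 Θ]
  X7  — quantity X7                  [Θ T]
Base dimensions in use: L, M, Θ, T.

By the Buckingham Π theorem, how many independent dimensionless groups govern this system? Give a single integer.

4

Dimensional matrix (L×M×Θ×T by X1×X2×X3×X4×X5×X6×X7):
  L: [-1  0  3  0  1  0  0]
  M: [ 1  0 -1 -1  0 -1  0]
  Θ: [ 1 -1 -1  1 -1  1  1]
  T: [ 1 -1  1  0  0  0  1]
RREF → pivots at {X1,X2,X3} ⇒ r = 3
Π count = n − r = 7 − 3 = 4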